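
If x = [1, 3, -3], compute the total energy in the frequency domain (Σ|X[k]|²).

Parseval: Σ|x[n]|² = (1/N)Σ|X[k]|², so Σ|X[k]|² = N·Σ|x[n]|² = 3·19.0000

Σ|X[k]|² = N·Σ|x[n]|² = 3·19.0000 = 57.0000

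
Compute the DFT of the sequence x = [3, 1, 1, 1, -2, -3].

X[k] = Σ(n=0 to 5) x[n] · ω_6^(nk)
where ω_6 = e^(-2πi/6)

Computing each X[k]:
X[0] = 1
X[1] = 1.5000-6.0622i
X[2] = 5.5000-0.8660i
X[3] = 3
X[4] = 5.5000+0.8660i
X[5] = 1.5000+6.0622i

X = [1, 1.5000-6.0622i, 5.5000-0.8660i, 3, 5.5000+0.8660i, 1.5000+6.0622i]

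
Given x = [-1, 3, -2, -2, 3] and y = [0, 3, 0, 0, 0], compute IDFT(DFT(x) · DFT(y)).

(x ⊛ y)[n] = Σ(m=0 to 4) x[m] · y[(n-m) mod 5]

Computing each output sample:
(x ⊛ y)[0] = 9
(x ⊛ y)[1] = -3
(x ⊛ y)[2] = 9
(x ⊛ y)[3] = -6
(x ⊛ y)[4] = -6

x ⊛ y = [9, -3, 9, -6, -6]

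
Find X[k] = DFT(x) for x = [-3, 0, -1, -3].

X[k] = Σ(n=0 to 3) x[n] · ω_4^(nk)
where ω_4 = e^(-2πi/4)

Computing each X[k]:
X[0] = -7
X[1] = -2-3i
X[2] = -1
X[3] = -2+3i

X = [-7, -2-3i, -1, -2+3i]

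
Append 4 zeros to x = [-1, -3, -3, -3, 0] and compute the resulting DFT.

Original 5-point DFT: [-10, 2.9271+2.8532i, -0.4271+1.7634i, -0.4271-1.7634i, 2.9271-2.8532i]
Zero-padded 9-point DFT provides frequency interpolation.

DFT_9([x, 0, ...]) = [-10, -2.3191+7.4809i, 2.7981+1.3824i, -1, 1.0209+1.6958i, 1.0209-1.6958i, -1, 2.7981-1.3824i, -2.3191-7.4809i]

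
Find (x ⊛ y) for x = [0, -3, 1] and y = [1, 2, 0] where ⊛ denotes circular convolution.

(x ⊛ y)[n] = Σ(m=0 to 2) x[m] · y[(n-m) mod 3]

Computing each output sample:
(x ⊛ y)[0] = 2
(x ⊛ y)[1] = -3
(x ⊛ y)[2] = -5

x ⊛ y = [2, -3, -5]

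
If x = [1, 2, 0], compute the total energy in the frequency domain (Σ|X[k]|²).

Parseval: Σ|x[n]|² = (1/N)Σ|X[k]|², so Σ|X[k]|² = N·Σ|x[n]|² = 3·5.0000

Σ|X[k]|² = N·Σ|x[n]|² = 3·5.0000 = 15.0000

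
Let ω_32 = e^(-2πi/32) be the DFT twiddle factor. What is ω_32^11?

ω_32^11 = e^(-2πi·11/32)
= cos(-2π·11/32) + i·sin(-2π·11/32)
= cos(-22π/32) + i·sin(-22π/32)

ω_32^11 = cos(-22π/32) + i·sin(-22π/32) = -0.5556-0.8315i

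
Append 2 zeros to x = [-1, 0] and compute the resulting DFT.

Original 2-point DFT: [-1, -1]
Zero-padded 4-point DFT provides frequency interpolation.

DFT_4([x, 0, ...]) = [-1, -1, -1, -1]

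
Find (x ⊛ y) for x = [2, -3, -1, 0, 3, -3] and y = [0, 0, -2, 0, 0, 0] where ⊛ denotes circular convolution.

(x ⊛ y)[n] = Σ(m=0 to 5) x[m] · y[(n-m) mod 6]

Computing each output sample:
(x ⊛ y)[0] = -6
(x ⊛ y)[1] = 6
(x ⊛ y)[2] = -4
(x ⊛ y)[3] = 6
(x ⊛ y)[4] = 2
(x ⊛ y)[5] = 0

x ⊛ y = [-6, 6, -4, 6, 2, 0]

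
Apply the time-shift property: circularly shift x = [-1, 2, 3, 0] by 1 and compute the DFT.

Time shift by 1: X_shifted[k] = ω_4^(1k) · X[k]
Shifted x = [0, -1, 2, 3]

DFT(x[n-1]) = [4, -2+4i, 0, -2-4i]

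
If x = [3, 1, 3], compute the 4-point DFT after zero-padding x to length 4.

Original 3-point DFT: [7, 1.0000+1.7321i, 1.0000-1.7321i]
Zero-padded 4-point DFT provides frequency interpolation.

DFT_4([x, 0, ...]) = [7, -1i, 5, 1i]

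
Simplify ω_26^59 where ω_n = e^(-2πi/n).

Since ω_26^26 = 1, powers reduce modulo 26.
59 mod 26 = 7
So ω_26^59 = ω_26^7 = e^(-2πi·7/26)

ω_26^59 = ω_26^7 = -0.1205-0.9927i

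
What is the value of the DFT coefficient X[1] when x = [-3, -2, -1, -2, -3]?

X[1] = Σ(n=0 to 4) x[n] · ω_5^(1n) where ω_5 = e^(-2πi/5)
= (-3)·ω_5^0 + (-2)·ω_5^1 + (-1)·ω_5^2 + (-2)·ω_5^3 + (-3)·ω_5^4

X[1] = -2.1180-1.5388i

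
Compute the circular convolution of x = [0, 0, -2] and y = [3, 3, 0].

(x ⊛ y)[n] = Σ(m=0 to 2) x[m] · y[(n-m) mod 3]

Computing each output sample:
(x ⊛ y)[0] = -6
(x ⊛ y)[1] = 0
(x ⊛ y)[2] = -6

x ⊛ y = [-6, 0, -6]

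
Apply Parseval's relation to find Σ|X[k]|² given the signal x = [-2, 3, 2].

Parseval: Σ|x[n]|² = (1/N)Σ|X[k]|², so Σ|X[k]|² = N·Σ|x[n]|² = 3·17.0000

Σ|X[k]|² = N·Σ|x[n]|² = 3·17.0000 = 51.0000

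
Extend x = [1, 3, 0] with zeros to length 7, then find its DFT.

Original 3-point DFT: [4, -0.5000-2.5981i, -0.5000+2.5981i]
Zero-padded 7-point DFT provides frequency interpolation.

DFT_7([x, 0, ...]) = [4, 2.8705-2.3455i, 0.3324-2.9248i, -1.7029-1.3017i, -1.7029+1.3017i, 0.3324+2.9248i, 2.8705+2.3455i]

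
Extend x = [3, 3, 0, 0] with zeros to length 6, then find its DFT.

Original 4-point DFT: [6, 3-3i, 0, 3+3i]
Zero-padded 6-point DFT provides frequency interpolation.

DFT_6([x, 0, ...]) = [6, 4.5000-2.5981i, 1.5000-2.5981i, 0, 1.5000+2.5981i, 4.5000+2.5981i]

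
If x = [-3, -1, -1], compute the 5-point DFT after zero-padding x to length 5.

Original 3-point DFT: [-5, -2, -2]
Zero-padded 5-point DFT provides frequency interpolation.

DFT_5([x, 0, ...]) = [-5, -2.5000+1.5388i, -2.5000-0.3633i, -2.5000+0.3633i, -2.5000-1.5388i]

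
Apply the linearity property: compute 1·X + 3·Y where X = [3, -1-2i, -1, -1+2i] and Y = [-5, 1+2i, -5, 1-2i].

By linearity: DFT(1x + 3y) = 1·DFT(x) + 3·DFT(y)
= 1·[3, -1-2i, -1, -1+2i] + 3·[-5, 1+2i, -5, 1-2i]

Computing element-wise:
Z[0] = 1·(3) + 3·(-5) = -12
Z[1] = 1·(-1-2i) + 3·(1+2i) = 2+4i
Z[2] = 1·(-1) + 3·(-5) = -16
Z[3] = 1·(-1+2i) + 3·(1-2i) = 2-4i

DFT(1x + 3y) = 1·X + 3·Y = [-12, 2+4i, -16, 2-4i]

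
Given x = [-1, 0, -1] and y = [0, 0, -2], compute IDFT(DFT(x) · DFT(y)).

(x ⊛ y)[n] = Σ(m=0 to 2) x[m] · y[(n-m) mod 3]

Computing each output sample:
(x ⊛ y)[0] = 0
(x ⊛ y)[1] = 2
(x ⊛ y)[2] = 2

x ⊛ y = [0, 2, 2]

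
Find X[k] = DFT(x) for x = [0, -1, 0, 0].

X[k] = Σ(n=0 to 3) x[n] · ω_4^(nk)
where ω_4 = e^(-2πi/4)

Computing each X[k]:
X[0] = -1
X[1] = 1i
X[2] = 1
X[3] = -1i

X = [-1, 1i, 1, -1i]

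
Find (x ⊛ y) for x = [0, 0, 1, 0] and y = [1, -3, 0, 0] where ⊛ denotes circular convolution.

(x ⊛ y)[n] = Σ(m=0 to 3) x[m] · y[(n-m) mod 4]

Computing each output sample:
(x ⊛ y)[0] = 0
(x ⊛ y)[1] = 0
(x ⊛ y)[2] = 1
(x ⊛ y)[3] = -3

x ⊛ y = [0, 0, 1, -3]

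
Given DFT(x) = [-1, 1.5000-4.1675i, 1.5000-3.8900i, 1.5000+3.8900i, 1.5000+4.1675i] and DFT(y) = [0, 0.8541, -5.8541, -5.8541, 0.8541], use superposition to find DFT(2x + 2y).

By linearity: DFT(2x + 2y) = 2·DFT(x) + 2·DFT(y)
= 2·[-1, 1.5000-4.1675i, 1.5000-3.8900i, 1.5000+3.8900i, 1.5000+4.1675i] + 2·[0, 0.8541, -5.8541, -5.8541, 0.8541]

Computing element-wise:
Z[0] = 2·(-1) + 2·(0) = -2
Z[1] = 2·(1.5000-4.1675i) + 2·(0.8541) = 4.7082-8.3350i
Z[2] = 2·(1.5000-3.8900i) + 2·(-5.8541) = -8.7082-7.7800i
Z[3] = 2·(1.5000+3.8900i) + 2·(-5.8541) = -8.7082+7.7800i
Z[4] = 2·(1.5000+4.1675i) + 2·(0.8541) = 4.7082+8.3350i

DFT(2x + 2y) = 2·X + 2·Y = [-2, 4.7082-8.3350i, -8.7082-7.7800i, -8.7082+7.7800i, 4.7082+8.3350i]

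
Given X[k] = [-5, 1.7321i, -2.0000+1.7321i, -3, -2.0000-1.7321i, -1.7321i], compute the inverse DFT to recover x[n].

x[n] = (1/6) Σ(k=0 to 5) X[k] · e^(2πikn/6)

Computing each x[n]:
x[0] = -2
x[1] = -1
x[2] = -1
x[3] = -1
x[4] = -1
x[5] = 1

x = [-2, -1, -1, -1, -1, 1]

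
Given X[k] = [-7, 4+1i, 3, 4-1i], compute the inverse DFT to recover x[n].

x[n] = (1/4) Σ(k=0 to 3) X[k] · e^(2πikn/4)

Computing each x[n]:
x[0] = 1
x[1] = -3
x[2] = -3
x[3] = -2

x = [1, -3, -3, -2]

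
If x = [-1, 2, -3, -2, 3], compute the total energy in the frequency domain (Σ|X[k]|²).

Parseval: Σ|x[n]|² = (1/N)Σ|X[k]|², so Σ|X[k]|² = N·Σ|x[n]|² = 5·27.0000

Σ|X[k]|² = N·Σ|x[n]|² = 5·27.0000 = 135.0000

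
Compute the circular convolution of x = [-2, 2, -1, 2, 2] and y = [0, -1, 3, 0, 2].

(x ⊛ y)[n] = Σ(m=0 to 4) x[m] · y[(n-m) mod 5]

Computing each output sample:
(x ⊛ y)[0] = 8
(x ⊛ y)[1] = 6
(x ⊛ y)[2] = -4
(x ⊛ y)[3] = 11
(x ⊛ y)[4] = -9

x ⊛ y = [8, 6, -4, 11, -9]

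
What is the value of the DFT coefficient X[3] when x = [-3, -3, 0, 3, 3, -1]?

X[3] = Σ(n=0 to 5) x[n] · ω_6^(3n) where ω_6 = e^(-2πi/6)
= (-3)·ω_6^0 + (-3)·ω_6^3 + (0)·ω_6^6 + (3)·ω_6^9 + (3)·ω_6^12 + (-1)·ω_6^15

X[3] = 1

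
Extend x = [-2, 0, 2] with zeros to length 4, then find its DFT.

Original 3-point DFT: [0, -3.0000+1.7321i, -3.0000-1.7321i]
Zero-padded 4-point DFT provides frequency interpolation.

DFT_4([x, 0, ...]) = [0, -4, 0, -4]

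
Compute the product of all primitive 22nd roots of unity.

The primitive 22nd roots of unity are ω_22^k for k coprime to 22: k ∈ {1, 3, 5, 7, 9, 13, 15, 17, 19, 21}
Their product equals the constant term of the cyclotomic polynomial Φ_22(x) up to sign.
For n ≥ 3, the product of all primitive nth roots of unity is 1. (For n=1 it is 1; for n=2 it is -1.)

1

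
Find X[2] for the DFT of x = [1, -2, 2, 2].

X[2] = Σ(n=0 to 3) x[n] · ω_4^(2n) where ω_4 = e^(-2πi/4)
= (1)·ω_4^0 + (-2)·ω_4^2 + (2)·ω_4^4 + (2)·ω_4^6

X[2] = 3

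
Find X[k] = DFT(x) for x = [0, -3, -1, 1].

X[k] = Σ(n=0 to 3) x[n] · ω_4^(nk)
where ω_4 = e^(-2πi/4)

Computing each X[k]:
X[0] = -3
X[1] = 1+4i
X[2] = 1
X[3] = 1-4i

X = [-3, 1+4i, 1, 1-4i]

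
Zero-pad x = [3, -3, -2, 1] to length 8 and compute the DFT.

Original 4-point DFT: [-1, 5+4i, 3, 5-4i]
Zero-padded 8-point DFT provides frequency interpolation.

DFT_8([x, 0, ...]) = [-1, 0.1716+3.4142i, 5+4i, 5.8284-0.5858i, 3, 5.8284+0.5858i, 5-4i, 0.1716-3.4142i]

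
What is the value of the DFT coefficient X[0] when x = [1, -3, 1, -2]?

X[0] = Σ(n=0 to 3) x[n] · ω_4^0 = Σ x[n]
= (1) + (-3) + (1) + (-2)

X[0] = -3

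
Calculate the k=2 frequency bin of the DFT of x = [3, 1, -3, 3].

X[2] = Σ(n=0 to 3) x[n] · ω_4^(2n) where ω_4 = e^(-2πi/4)
= (3)·ω_4^0 + (1)·ω_4^2 + (-3)·ω_4^4 + (3)·ω_4^6

X[2] = -4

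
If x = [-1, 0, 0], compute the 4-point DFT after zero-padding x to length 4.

Original 3-point DFT: [-1, -1, -1]
Zero-padded 4-point DFT provides frequency interpolation.

DFT_4([x, 0, ...]) = [-1, -1, -1, -1]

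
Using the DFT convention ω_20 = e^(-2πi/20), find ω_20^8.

ω_20^8 = e^(-2πi·8/20)
= cos(-2π·8/20) + i·sin(-2π·8/20)
= cos(-16π/20) + i·sin(-16π/20)

ω_20^8 = cos(-16π/20) + i·sin(-16π/20) = -0.8090-0.5878i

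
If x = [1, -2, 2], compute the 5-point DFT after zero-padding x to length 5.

Original 3-point DFT: [1, 1.0000+3.4641i, 1.0000-3.4641i]
Zero-padded 5-point DFT provides frequency interpolation.

DFT_5([x, 0, ...]) = [1, -1.2361+0.7265i, 3.2361+3.0777i, 3.2361-3.0777i, -1.2361-0.7265i]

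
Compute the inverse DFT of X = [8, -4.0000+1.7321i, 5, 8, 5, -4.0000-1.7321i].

x[n] = (1/6) Σ(k=0 to 5) X[k] · e^(2πikn/6)

Computing each x[n]:
x[0] = 3
x[1] = -2
x[2] = 2
x[3] = 3
x[4] = 3
x[5] = -1

x = [3, -2, 2, 3, 3, -1]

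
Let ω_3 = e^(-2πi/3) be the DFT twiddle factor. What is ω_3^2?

ω_3^2 = e^(-2πi·2/3)
= cos(-2π·2/3) + i·sin(-2π·2/3)
= cos(-4π/3) + i·sin(-4π/3)

ω_3^2 = cos(-4π/3) + i·sin(-4π/3) = -0.5000+0.8660i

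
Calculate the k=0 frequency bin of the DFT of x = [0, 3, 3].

X[0] = Σ(n=0 to 2) x[n] · ω_3^0 = Σ x[n]
= (0) + (3) + (3)

X[0] = 6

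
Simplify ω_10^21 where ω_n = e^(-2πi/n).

Since ω_10^10 = 1, powers reduce modulo 10.
21 mod 10 = 1
So ω_10^21 = ω_10^1 = e^(-2πi·1/10)

ω_10^21 = ω_10^1 = 0.8090-0.5878i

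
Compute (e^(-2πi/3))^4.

Since ω_3^3 = 1, powers reduce modulo 3.
4 mod 3 = 1
So ω_3^4 = ω_3^1 = e^(-2πi·1/3)

ω_3^4 = ω_3^1 = -0.5000-0.8660i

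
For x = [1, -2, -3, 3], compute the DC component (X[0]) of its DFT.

X[0] = Σ(n=0 to 3) x[n] · ω_4^0 = Σ x[n]
= (1) + (-2) + (-3) + (3)

X[0] = -1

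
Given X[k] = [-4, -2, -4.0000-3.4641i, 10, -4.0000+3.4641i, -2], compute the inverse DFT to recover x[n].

x[n] = (1/6) Σ(k=0 to 5) X[k] · e^(2πikn/6)

Computing each x[n]:
x[0] = -1
x[1] = -1
x[2] = 1
x[3] = -3
x[4] = 3
x[5] = -3

x = [-1, -1, 1, -3, 3, -3]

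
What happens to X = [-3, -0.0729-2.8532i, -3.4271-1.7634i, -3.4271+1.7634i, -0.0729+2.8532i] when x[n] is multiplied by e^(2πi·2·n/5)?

Modulation property: DFT(ω_5^(-2n)·x[n]) = X[(k-2) mod 5], so circularly shift X by 2 positions.

X[k-2] = [-3.4271+1.7634i, -0.0729+2.8532i, -3, -0.0729-2.8532i, -3.4271-1.7634i]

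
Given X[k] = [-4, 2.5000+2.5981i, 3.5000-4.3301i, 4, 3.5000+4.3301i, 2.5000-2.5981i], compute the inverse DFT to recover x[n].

x[n] = (1/6) Σ(k=0 to 5) X[k] · e^(2πikn/6)

Computing each x[n]:
x[0] = 2
x[1] = -1
x[2] = -3
x[3] = -1
x[4] = 1
x[5] = -2

x = [2, -1, -3, -1, 1, -2]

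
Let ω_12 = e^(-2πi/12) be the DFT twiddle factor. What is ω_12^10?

ω_12^10 = e^(-2πi·10/12)
= cos(-2π·10/12) + i·sin(-2π·10/12)
= cos(-20π/12) + i·sin(-20π/12)

ω_12^10 = cos(-20π/12) + i·sin(-20π/12) = 0.5000+0.8660i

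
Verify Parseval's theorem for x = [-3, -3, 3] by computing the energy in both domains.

Time domain:
Σ|x[n]|² = |-3|² + |-3|² + |3|² = 27.0000

Frequency domain:
(1/3)Σ|X[k]|² = (1/3)(|-3|² + |-3.0000+5.1962i|² + |-3.0000-5.1962i|²) = (1/3)·81.0000 = 27.0000

Both sides agree, confirming Parseval's theorem.

Σ|x[n]|² = (1/N)Σ|X[k]|² = 27.0000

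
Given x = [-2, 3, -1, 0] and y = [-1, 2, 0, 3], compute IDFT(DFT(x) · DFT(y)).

(x ⊛ y)[n] = Σ(m=0 to 3) x[m] · y[(n-m) mod 4]

Computing each output sample:
(x ⊛ y)[0] = 11
(x ⊛ y)[1] = -10
(x ⊛ y)[2] = 7
(x ⊛ y)[3] = -8

x ⊛ y = [11, -10, 7, -8]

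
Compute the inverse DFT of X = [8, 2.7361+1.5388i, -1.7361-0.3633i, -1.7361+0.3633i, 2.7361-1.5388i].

x[n] = (1/5) Σ(k=0 to 4) X[k] · e^(2πikn/5)

Computing each x[n]:
x[0] = 2
x[1] = 2
x[2] = 0
x[3] = 1
x[4] = 3

x = [2, 2, 0, 1, 3]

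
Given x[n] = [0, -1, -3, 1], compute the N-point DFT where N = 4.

X[k] = Σ(n=0 to 3) x[n] · ω_4^(nk)
where ω_4 = e^(-2πi/4)

Computing each X[k]:
X[0] = -3
X[1] = 3+2i
X[2] = -3
X[3] = 3-2i

X = [-3, 3+2i, -3, 3-2i]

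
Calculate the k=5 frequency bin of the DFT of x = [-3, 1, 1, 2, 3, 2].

X[5] = Σ(n=0 to 5) x[n] · ω_6^(5n) where ω_6 = e^(-2πi/6)
= (-3)·ω_6^0 + (1)·ω_6^5 + (1)·ω_6^10 + (2)·ω_6^15 + (3)·ω_6^20 + (2)·ω_6^25

X[5] = -5.5000-2.5981i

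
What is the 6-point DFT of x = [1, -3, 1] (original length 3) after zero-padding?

Original 3-point DFT: [-1, 2.0000+3.4641i, 2.0000-3.4641i]
Zero-padded 6-point DFT provides frequency interpolation.

DFT_6([x, 0, ...]) = [-1, -1.0000+1.7321i, 2.0000+3.4641i, 5, 2.0000-3.4641i, -1.0000-1.7321i]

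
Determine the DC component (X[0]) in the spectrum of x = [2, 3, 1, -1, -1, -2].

X[0] = Σ(n=0 to 5) x[n] · ω_6^0 = Σ x[n]
= (2) + (3) + (1) + (-1) + (-1) + (-2)

X[0] = 2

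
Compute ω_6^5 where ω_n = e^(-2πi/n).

ω_6^5 = e^(-2πi·5/6)
= cos(-2π·5/6) + i·sin(-2π·5/6)
= cos(-10π/6) + i·sin(-10π/6)

ω_6^5 = cos(-10π/6) + i·sin(-10π/6) = 0.5000+0.8660i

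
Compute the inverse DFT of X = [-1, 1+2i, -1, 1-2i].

x[n] = (1/4) Σ(k=0 to 3) X[k] · e^(2πikn/4)

Computing each x[n]:
x[0] = 0
x[1] = -1
x[2] = -1
x[3] = 1

x = [0, -1, -1, 1]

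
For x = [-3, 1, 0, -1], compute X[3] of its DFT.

X[3] = Σ(n=0 to 3) x[n] · ω_4^(3n) where ω_4 = e^(-2πi/4)
= (-3)·ω_4^0 + (1)·ω_4^3 + (0)·ω_4^6 + (-1)·ω_4^9

X[3] = -3+2i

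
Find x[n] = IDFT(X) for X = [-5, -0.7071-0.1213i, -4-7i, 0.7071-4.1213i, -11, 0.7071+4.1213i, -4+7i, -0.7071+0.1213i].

x[n] = (1/8) Σ(k=0 to 7) X[k] · e^(2πikn/8)

Computing each x[n]:
x[0] = -3
x[1] = 3
x[2] = -2
x[3] = 0
x[4] = -3
x[5] = 2
x[6] = 0
x[7] = -2

x = [-3, 3, -2, 0, -3, 2, 0, -2]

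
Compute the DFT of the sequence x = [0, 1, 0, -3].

X[k] = Σ(n=0 to 3) x[n] · ω_4^(nk)
where ω_4 = e^(-2πi/4)

Computing each X[k]:
X[0] = -2
X[1] = -4i
X[2] = 2
X[3] = 4i

X = [-2, -4i, 2, 4i]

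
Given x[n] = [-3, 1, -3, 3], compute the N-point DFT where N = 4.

X[k] = Σ(n=0 to 3) x[n] · ω_4^(nk)
where ω_4 = e^(-2πi/4)

Computing each X[k]:
X[0] = -2
X[1] = 2i
X[2] = -10
X[3] = -2i

X = [-2, 2i, -10, -2i]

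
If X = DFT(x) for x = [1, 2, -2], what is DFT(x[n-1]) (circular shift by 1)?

Time shift by 1: X_shifted[k] = ω_3^(1k) · X[k]
Shifted x = [-2, 1, 2]

DFT(x[n-1]) = [1, -3.5000+0.8660i, -3.5000-0.8660i]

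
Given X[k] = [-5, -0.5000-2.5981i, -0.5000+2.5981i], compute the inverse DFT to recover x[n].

x[n] = (1/3) Σ(k=0 to 2) X[k] · e^(2πikn/3)

Computing each x[n]:
x[0] = -2
x[1] = 0
x[2] = -3

x = [-2, 0, -3]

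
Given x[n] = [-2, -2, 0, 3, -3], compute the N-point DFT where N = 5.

X[k] = Σ(n=0 to 4) x[n] · ω_5^(nk)
where ω_5 = e^(-2πi/5)

Computing each X[k]:
X[0] = -4
X[1] = -5.9721+0.8123i
X[2] = 2.9721-3.4410i
X[3] = 2.9721+3.4410i
X[4] = -5.9721-0.8123i

X = [-4, -5.9721+0.8123i, 2.9721-3.4410i, 2.9721+3.4410i, -5.9721-0.8123i]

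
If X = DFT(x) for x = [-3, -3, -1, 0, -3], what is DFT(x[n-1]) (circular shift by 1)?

Time shift by 1: X_shifted[k] = ω_5^(1k) · X[k]
Shifted x = [-3, -3, -3, -1, 0]

DFT(x[n-1]) = [-10, -0.6910+4.0287i, -1.8090-0.1388i, -1.8090+0.1388i, -0.6910-4.0287i]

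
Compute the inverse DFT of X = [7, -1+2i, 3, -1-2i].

x[n] = (1/4) Σ(k=0 to 3) X[k] · e^(2πikn/4)

Computing each x[n]:
x[0] = 2
x[1] = 0
x[2] = 3
x[3] = 2

x = [2, 0, 3, 2]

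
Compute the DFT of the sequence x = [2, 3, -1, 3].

X[k] = Σ(n=0 to 3) x[n] · ω_4^(nk)
where ω_4 = e^(-2πi/4)

Computing each X[k]:
X[0] = 7
X[1] = 3
X[2] = -5
X[3] = 3

X = [7, 3, -5, 3]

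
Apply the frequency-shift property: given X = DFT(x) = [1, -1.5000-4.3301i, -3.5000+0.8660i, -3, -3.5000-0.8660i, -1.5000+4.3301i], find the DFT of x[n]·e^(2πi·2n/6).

Modulation property: DFT(ω_6^(-2n)·x[n]) = X[(k-2) mod 6], so circularly shift X by 2 positions.

X[k-2] = [-3.5000-0.8660i, -1.5000+4.3301i, 1, -1.5000-4.3301i, -3.5000+0.8660i, -3]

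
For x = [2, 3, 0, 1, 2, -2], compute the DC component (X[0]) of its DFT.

X[0] = Σ(n=0 to 5) x[n] · ω_6^0 = Σ x[n]
= (2) + (3) + (0) + (1) + (2) + (-2)

X[0] = 6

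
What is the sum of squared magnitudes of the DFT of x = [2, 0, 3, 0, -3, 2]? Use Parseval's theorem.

Parseval: Σ|x[n]|² = (1/N)Σ|X[k]|², so Σ|X[k]|² = N·Σ|x[n]|² = 6·26.0000

Σ|X[k]|² = N·Σ|x[n]|² = 6·26.0000 = 156.0000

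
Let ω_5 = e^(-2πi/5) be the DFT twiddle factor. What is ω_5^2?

ω_5^2 = e^(-2πi·2/5)
= cos(-2π·2/5) + i·sin(-2π·2/5)
= cos(-4π/5) + i·sin(-4π/5)

ω_5^2 = cos(-4π/5) + i·sin(-4π/5) = -0.8090-0.5878i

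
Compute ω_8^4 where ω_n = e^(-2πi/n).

ω_8^4 = e^(-2πi·4/8)
= cos(-2π·4/8) + i·sin(-2π·4/8)
= cos(-8π/8) + i·sin(-8π/8)

ω_8^4 = cos(-8π/8) + i·sin(-8π/8) = -1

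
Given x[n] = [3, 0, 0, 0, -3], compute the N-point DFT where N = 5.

X[k] = Σ(n=0 to 4) x[n] · ω_5^(nk)
where ω_5 = e^(-2πi/5)

Computing each X[k]:
X[0] = 0
X[1] = 2.0729-2.8532i
X[2] = 5.4271-1.7634i
X[3] = 5.4271+1.7634i
X[4] = 2.0729+2.8532i

X = [0, 2.0729-2.8532i, 5.4271-1.7634i, 5.4271+1.7634i, 2.0729+2.8532i]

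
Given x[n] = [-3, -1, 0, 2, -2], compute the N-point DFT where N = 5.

X[k] = Σ(n=0 to 4) x[n] · ω_5^(nk)
where ω_5 = e^(-2πi/5)

Computing each X[k]:
X[0] = -4
X[1] = -5.5451+0.2245i
X[2] = 0.0451-2.4899i
X[3] = 0.0451+2.4899i
X[4] = -5.5451-0.2245i

X = [-4, -5.5451+0.2245i, 0.0451-2.4899i, 0.0451+2.4899i, -5.5451-0.2245i]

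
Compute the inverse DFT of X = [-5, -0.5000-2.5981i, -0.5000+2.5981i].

x[n] = (1/3) Σ(k=0 to 2) X[k] · e^(2πikn/3)

Computing each x[n]:
x[0] = -2
x[1] = 0
x[2] = -3

x = [-2, 0, -3]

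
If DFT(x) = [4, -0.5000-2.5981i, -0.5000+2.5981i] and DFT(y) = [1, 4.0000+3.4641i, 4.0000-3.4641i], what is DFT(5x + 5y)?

By linearity: DFT(5x + 5y) = 5·DFT(x) + 5·DFT(y)
= 5·[4, -0.5000-2.5981i, -0.5000+2.5981i] + 5·[1, 4.0000+3.4641i, 4.0000-3.4641i]

Computing element-wise:
Z[0] = 5·(4) + 5·(1) = 25
Z[1] = 5·(-0.5000-2.5981i) + 5·(4.0000+3.4641i) = 17.5000+4.3300i
Z[2] = 5·(-0.5000+2.5981i) + 5·(4.0000-3.4641i) = 17.5000-4.3300i

DFT(5x + 5y) = 5·X + 5·Y = [25, 17.5000+4.3300i, 17.5000-4.3300i]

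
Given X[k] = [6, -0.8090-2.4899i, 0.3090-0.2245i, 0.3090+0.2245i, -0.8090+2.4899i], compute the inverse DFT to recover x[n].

x[n] = (1/5) Σ(k=0 to 4) X[k] · e^(2πikn/5)

Computing each x[n]:
x[0] = 1
x[1] = 2
x[2] = 2
x[3] = 1
x[4] = 0

x = [1, 2, 2, 1, 0]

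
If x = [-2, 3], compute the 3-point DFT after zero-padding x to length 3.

Original 2-point DFT: [1, -5]
Zero-padded 3-point DFT provides frequency interpolation.

DFT_3([x, 0, ...]) = [1, -3.5000-2.5981i, -3.5000+2.5981i]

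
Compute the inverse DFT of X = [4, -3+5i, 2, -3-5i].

x[n] = (1/4) Σ(k=0 to 3) X[k] · e^(2πikn/4)

Computing each x[n]:
x[0] = 0
x[1] = -2
x[2] = 3
x[3] = 3

x = [0, -2, 3, 3]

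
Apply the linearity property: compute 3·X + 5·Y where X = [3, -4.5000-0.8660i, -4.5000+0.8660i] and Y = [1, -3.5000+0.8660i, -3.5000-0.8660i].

By linearity: DFT(3x + 5y) = 3·DFT(x) + 5·DFT(y)
= 3·[3, -4.5000-0.8660i, -4.5000+0.8660i] + 5·[1, -3.5000+0.8660i, -3.5000-0.8660i]

Computing element-wise:
Z[0] = 3·(3) + 5·(1) = 14
Z[1] = 3·(-4.5000-0.8660i) + 5·(-3.5000+0.8660i) = -31.0000+1.7320i
Z[2] = 3·(-4.5000+0.8660i) + 5·(-3.5000-0.8660i) = -31.0000-1.7320i

DFT(3x + 5y) = 3·X + 5·Y = [14, -31.0000+1.7320i, -31.0000-1.7320i]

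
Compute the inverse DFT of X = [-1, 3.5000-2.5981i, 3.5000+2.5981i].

x[n] = (1/3) Σ(k=0 to 2) X[k] · e^(2πikn/3)

Computing each x[n]:
x[0] = 2
x[1] = 0
x[2] = -3

x = [2, 0, -3]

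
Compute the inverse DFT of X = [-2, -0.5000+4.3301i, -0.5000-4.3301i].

x[n] = (1/3) Σ(k=0 to 2) X[k] · e^(2πikn/3)

Computing each x[n]:
x[0] = -1
x[1] = -3
x[2] = 2

x = [-1, -3, 2]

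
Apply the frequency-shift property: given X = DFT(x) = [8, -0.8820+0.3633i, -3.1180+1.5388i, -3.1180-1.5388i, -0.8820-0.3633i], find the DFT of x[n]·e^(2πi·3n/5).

Modulation property: DFT(ω_5^(-3n)·x[n]) = X[(k-3) mod 5], so circularly shift X by 3 positions.

X[k-3] = [-3.1180+1.5388i, -3.1180-1.5388i, -0.8820-0.3633i, 8, -0.8820+0.3633i]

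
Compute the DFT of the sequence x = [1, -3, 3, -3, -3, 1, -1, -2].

X[k] = Σ(n=0 to 7) x[n] · ω_8^(nk)
where ω_8 = e^(-2πi/8)

Computing each X[k]:
X[0] = -7
X[1] = 1.8787-0.4645i
X[2] = -4-3i
X[3] = 6.1213+7.5355i
X[4] = 7
X[5] = 6.1213-7.5355i
X[6] = -4+3i
X[7] = 1.8787+0.4645i

X = [-7, 1.8787-0.4645i, -4-3i, 6.1213+7.5355i, 7, 6.1213-7.5355i, -4+3i, 1.8787+0.4645i]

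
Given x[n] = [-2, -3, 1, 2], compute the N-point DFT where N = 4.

X[k] = Σ(n=0 to 3) x[n] · ω_4^(nk)
where ω_4 = e^(-2πi/4)

Computing each X[k]:
X[0] = -2
X[1] = -3+5i
X[2] = 0
X[3] = -3-5i

X = [-2, -3+5i, 0, -3-5i]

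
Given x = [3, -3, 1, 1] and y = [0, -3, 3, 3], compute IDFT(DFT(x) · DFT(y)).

(x ⊛ y)[n] = Σ(m=0 to 3) x[m] · y[(n-m) mod 4]

Computing each output sample:
(x ⊛ y)[0] = -9
(x ⊛ y)[1] = -3
(x ⊛ y)[2] = 21
(x ⊛ y)[3] = -3

x ⊛ y = [-9, -3, 21, -3]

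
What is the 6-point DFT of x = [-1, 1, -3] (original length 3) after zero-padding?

Original 3-point DFT: [-3, -3.4641i, 3.4641i]
Zero-padded 6-point DFT provides frequency interpolation.

DFT_6([x, 0, ...]) = [-3, 1.0000+1.7321i, -3.4641i, -5, 3.4641i, 1.0000-1.7321i]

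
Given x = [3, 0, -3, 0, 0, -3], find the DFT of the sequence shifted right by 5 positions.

Time shift by 5: X_shifted[k] = ω_6^(5k) · X[k]
Shifted x = [0, -3, 0, 0, -3, 3]

DFT(x[n-5]) = [-3, 1.5000+2.5981i, 1.5000+7.7942i, -3, 1.5000-7.7942i, 1.5000-2.5981i]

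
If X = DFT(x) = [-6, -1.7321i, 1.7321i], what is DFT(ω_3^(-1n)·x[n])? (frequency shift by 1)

Modulation property: DFT(ω_3^(-1n)·x[n]) = X[(k-1) mod 3], so circularly shift X by 1 positions.

X[k-1] = [1.7321i, -6, -1.7321i]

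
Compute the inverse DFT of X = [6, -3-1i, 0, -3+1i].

x[n] = (1/4) Σ(k=0 to 3) X[k] · e^(2πikn/4)

Computing each x[n]:
x[0] = 0
x[1] = 2
x[2] = 3
x[3] = 1

x = [0, 2, 3, 1]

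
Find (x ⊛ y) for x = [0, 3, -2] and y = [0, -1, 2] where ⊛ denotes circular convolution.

(x ⊛ y)[n] = Σ(m=0 to 2) x[m] · y[(n-m) mod 3]

Computing each output sample:
(x ⊛ y)[0] = 8
(x ⊛ y)[1] = -4
(x ⊛ y)[2] = -3

x ⊛ y = [8, -4, -3]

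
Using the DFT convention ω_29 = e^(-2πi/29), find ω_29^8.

ω_29^8 = e^(-2πi·8/29)
= cos(-2π·8/29) + i·sin(-2π·8/29)
= cos(-16π/29) + i·sin(-16π/29)

ω_29^8 = cos(-16π/29) + i·sin(-16π/29) = -0.1618-0.9868i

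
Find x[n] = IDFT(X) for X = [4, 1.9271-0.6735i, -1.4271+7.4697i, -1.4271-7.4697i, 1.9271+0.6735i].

x[n] = (1/5) Σ(k=0 to 4) X[k] · e^(2πikn/5)

Computing each x[n]:
x[0] = 1
x[1] = 0
x[2] = 3
x[3] = -3
x[4] = 3

x = [1, 0, 3, -3, 3]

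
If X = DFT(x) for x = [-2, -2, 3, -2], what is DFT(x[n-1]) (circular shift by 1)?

Time shift by 1: X_shifted[k] = ω_4^(1k) · X[k]
Shifted x = [-2, -2, -2, 3]

DFT(x[n-1]) = [-3, 5i, -5, -5i]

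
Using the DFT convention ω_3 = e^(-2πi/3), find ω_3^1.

ω_3^1 = e^(-2πi·1/3)
= cos(-2π·1/3) + i·sin(-2π·1/3)
= cos(-2π/3) + i·sin(-2π/3)

ω_3^1 = cos(-2π/3) + i·sin(-2π/3) = -0.5000-0.8660i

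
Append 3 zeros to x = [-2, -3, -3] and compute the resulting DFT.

Original 3-point DFT: [-8, 1, 1]
Zero-padded 6-point DFT provides frequency interpolation.

DFT_6([x, 0, ...]) = [-8, -2.0000+5.1962i, 1, -2, 1, -2.0000-5.1962i]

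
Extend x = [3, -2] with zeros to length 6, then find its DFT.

Original 2-point DFT: [1, 5]
Zero-padded 6-point DFT provides frequency interpolation.

DFT_6([x, 0, ...]) = [1, 2.0000+1.7321i, 4.0000+1.7321i, 5, 4.0000-1.7321i, 2.0000-1.7321i]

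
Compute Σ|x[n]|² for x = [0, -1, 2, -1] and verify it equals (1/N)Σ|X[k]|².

Time domain:
Σ|x[n]|² = |0|² + |-1|² + |2|² + |-1|² = 6.0000

Frequency domain:
(1/4)Σ|X[k]|² = (1/4)(|0|² + |-2|² + |4|² + |-2|²) = (1/4)·24.0000 = 6.0000

Both sides agree, confirming Parseval's theorem.

Σ|x[n]|² = (1/N)Σ|X[k]|² = 6.0000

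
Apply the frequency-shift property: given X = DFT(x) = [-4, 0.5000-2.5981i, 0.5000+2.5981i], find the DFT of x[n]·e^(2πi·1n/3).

Modulation property: DFT(ω_3^(-1n)·x[n]) = X[(k-1) mod 3], so circularly shift X by 1 positions.

X[k-1] = [0.5000+2.5981i, -4, 0.5000-2.5981i]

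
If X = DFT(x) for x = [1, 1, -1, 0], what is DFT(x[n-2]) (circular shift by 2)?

Time shift by 2: X_shifted[k] = ω_4^(2k) · X[k]
Shifted x = [-1, 0, 1, 1]

DFT(x[n-2]) = [1, -2+1i, -1, -2-1i]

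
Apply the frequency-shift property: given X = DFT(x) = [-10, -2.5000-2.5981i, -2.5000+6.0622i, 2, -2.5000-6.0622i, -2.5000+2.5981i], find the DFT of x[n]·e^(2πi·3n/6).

Modulation property: DFT(ω_6^(-3n)·x[n]) = X[(k-3) mod 6], so circularly shift X by 3 positions.

X[k-3] = [2, -2.5000-6.0622i, -2.5000+2.5981i, -10, -2.5000-2.5981i, -2.5000+6.0622i]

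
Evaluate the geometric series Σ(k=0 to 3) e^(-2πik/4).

Sum of all nth roots of unity equals 0 for n > 1 (geometric series with r ≠ 1).

0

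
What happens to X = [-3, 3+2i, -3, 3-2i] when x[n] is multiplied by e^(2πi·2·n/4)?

Modulation property: DFT(ω_4^(-2n)·x[n]) = X[(k-2) mod 4], so circularly shift X by 2 positions.

X[k-2] = [-3, 3-2i, -3, 3+2i]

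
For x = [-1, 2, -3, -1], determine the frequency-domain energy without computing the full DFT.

Parseval: Σ|x[n]|² = (1/N)Σ|X[k]|², so Σ|X[k]|² = N·Σ|x[n]|² = 4·15.0000

Σ|X[k]|² = N·Σ|x[n]|² = 4·15.0000 = 60.0000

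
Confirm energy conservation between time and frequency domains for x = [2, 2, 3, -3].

Time domain:
Σ|x[n]|² = |2|² + |2|² + |3|² + |-3|² = 26.0000

Frequency domain:
(1/4)Σ|X[k]|² = (1/4)(|4|² + |-1-5i|² + |6|² + |-1+5i|²) = (1/4)·104.0000 = 26.0000

Both sides agree, confirming Parseval's theorem.

Σ|x[n]|² = (1/N)Σ|X[k]|² = 26.0000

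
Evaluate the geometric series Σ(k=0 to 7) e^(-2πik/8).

Sum of all nth roots of unity equals 0 for n > 1 (geometric series with r ≠ 1).

0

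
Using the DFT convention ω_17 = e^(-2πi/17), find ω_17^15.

ω_17^15 = e^(-2πi·15/17)
= cos(-2π·15/17) + i·sin(-2π·15/17)
= cos(-30π/17) + i·sin(-30π/17)

ω_17^15 = cos(-30π/17) + i·sin(-30π/17) = 0.7390+0.6737i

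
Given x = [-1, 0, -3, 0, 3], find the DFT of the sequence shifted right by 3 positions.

Time shift by 3: X_shifted[k] = ω_5^(3k) · X[k]
Shifted x = [-3, 0, 3, -1, 0]

DFT(x[n-3]) = [-1, -4.6180-2.3511i, -2.3820+3.8042i, -2.3820-3.8042i, -4.6180+2.3511i]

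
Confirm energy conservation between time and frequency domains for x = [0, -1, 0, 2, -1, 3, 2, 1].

Time domain:
Σ|x[n]|² = |0|² + |-1|² + |0|² + |2|² + |-1|² + |3|² + |2|² + |1|² = 20.0000

Frequency domain:
(1/8)Σ|X[k]|² = (1/8)(|6|² + |-2.5355+4.1213i|² + |-3+1i|² + |4.5355+0.1213i|² + |-4|² + |4.5355-0.1213i|² + |-3-1i|² + |-2.5355-4.1213i|²) = (1/8)·160.0000 = 20.0000

Both sides agree, confirming Parseval's theorem.

Σ|x[n]|² = (1/N)Σ|X[k]|² = 20.0000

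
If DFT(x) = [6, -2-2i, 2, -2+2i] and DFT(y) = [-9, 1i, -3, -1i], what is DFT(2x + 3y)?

By linearity: DFT(2x + 3y) = 2·DFT(x) + 3·DFT(y)
= 2·[6, -2-2i, 2, -2+2i] + 3·[-9, 1i, -3, -1i]

Computing element-wise:
Z[0] = 2·(6) + 3·(-9) = -15
Z[1] = 2·(-2-2i) + 3·(1i) = -4-1i
Z[2] = 2·(2) + 3·(-3) = -5
Z[3] = 2·(-2+2i) + 3·(-1i) = -4+1i

DFT(2x + 3y) = 2·X + 3·Y = [-15, -4-1i, -5, -4+1i]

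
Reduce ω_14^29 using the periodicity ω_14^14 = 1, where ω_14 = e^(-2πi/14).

Since ω_14^14 = 1, powers reduce modulo 14.
29 mod 14 = 1
So ω_14^29 = ω_14^1 = e^(-2πi·1/14)

ω_14^29 = ω_14^1 = 0.9010-0.4339i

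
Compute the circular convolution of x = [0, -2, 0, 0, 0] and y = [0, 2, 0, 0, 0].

(x ⊛ y)[n] = Σ(m=0 to 4) x[m] · y[(n-m) mod 5]

Computing each output sample:
(x ⊛ y)[0] = 0
(x ⊛ y)[1] = 0
(x ⊛ y)[2] = -4
(x ⊛ y)[3] = 0
(x ⊛ y)[4] = 0

x ⊛ y = [0, 0, -4, 0, 0]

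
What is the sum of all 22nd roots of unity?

Sum of all nth roots of unity equals 0 for n > 1 (geometric series with r ≠ 1).

0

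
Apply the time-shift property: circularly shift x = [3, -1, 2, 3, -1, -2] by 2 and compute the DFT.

Time shift by 2: X_shifted[k] = ω_6^(2k) · X[k]
Shifted x = [-1, -2, 3, -1, 2, 3]

DFT(x[n-2]) = [4, -2.0000+3.4641i, -5.0000+5.1962i, 4, -5.0000-5.1962i, -2.0000-3.4641i]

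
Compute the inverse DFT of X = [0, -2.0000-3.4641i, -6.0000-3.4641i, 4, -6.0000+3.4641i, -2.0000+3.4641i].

x[n] = (1/6) Σ(k=0 to 5) X[k] · e^(2πikn/6)

Computing each x[n]:
x[0] = -2
x[1] = 2
x[2] = 2
x[3] = -2
x[4] = 2
x[5] = -2

x = [-2, 2, 2, -2, 2, -2]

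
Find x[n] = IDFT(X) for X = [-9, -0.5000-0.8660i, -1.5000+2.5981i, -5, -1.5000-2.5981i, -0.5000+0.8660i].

x[n] = (1/6) Σ(k=0 to 5) X[k] · e^(2πikn/6)

Computing each x[n]:
x[0] = -3
x[1] = -1
x[2] = -1
x[3] = -1
x[4] = -3
x[5] = 0

x = [-3, -1, -1, -1, -3, 0]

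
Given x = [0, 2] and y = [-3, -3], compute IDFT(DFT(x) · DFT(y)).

(x ⊛ y)[n] = Σ(m=0 to 1) x[m] · y[(n-m) mod 2]

Computing each output sample:
(x ⊛ y)[0] = -6
(x ⊛ y)[1] = -6

x ⊛ y = [-6, -6]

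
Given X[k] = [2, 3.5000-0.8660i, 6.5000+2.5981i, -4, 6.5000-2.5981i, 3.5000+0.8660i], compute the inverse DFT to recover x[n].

x[n] = (1/6) Σ(k=0 to 5) X[k] · e^(2πikn/6)

Computing each x[n]:
x[0] = 3
x[1] = 0
x[2] = -1
x[3] = 2
x[4] = -3
x[5] = 1

x = [3, 0, -1, 2, -3, 1]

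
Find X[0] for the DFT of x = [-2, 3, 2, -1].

X[0] = Σ(n=0 to 3) x[n] · ω_4^0 = Σ x[n]
= (-2) + (3) + (2) + (-1)

X[0] = 2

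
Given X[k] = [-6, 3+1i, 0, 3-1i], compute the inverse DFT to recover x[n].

x[n] = (1/4) Σ(k=0 to 3) X[k] · e^(2πikn/4)

Computing each x[n]:
x[0] = 0
x[1] = -2
x[2] = -3
x[3] = -1

x = [0, -2, -3, -1]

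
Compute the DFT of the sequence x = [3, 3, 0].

X[k] = Σ(n=0 to 2) x[n] · ω_3^(nk)
where ω_3 = e^(-2πi/3)

Computing each X[k]:
X[0] = 6
X[1] = 1.5000-2.5981i
X[2] = 1.5000+2.5981i

X = [6, 1.5000-2.5981i, 1.5000+2.5981i]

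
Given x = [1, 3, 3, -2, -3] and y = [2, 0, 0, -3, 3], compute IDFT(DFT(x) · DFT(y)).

(x ⊛ y)[n] = Σ(m=0 to 4) x[m] · y[(n-m) mod 5]

Computing each output sample:
(x ⊛ y)[0] = 2
(x ⊛ y)[1] = 21
(x ⊛ y)[2] = 9
(x ⊛ y)[3] = -16
(x ⊛ y)[4] = -12

x ⊛ y = [2, 21, 9, -16, -12]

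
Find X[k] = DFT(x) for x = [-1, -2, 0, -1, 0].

X[k] = Σ(n=0 to 4) x[n] · ω_5^(nk)
where ω_5 = e^(-2πi/5)

Computing each X[k]:
X[0] = -4
X[1] = -0.8090+1.3143i
X[2] = 0.3090+2.1266i
X[3] = 0.3090-2.1266i
X[4] = -0.8090-1.3143i

X = [-4, -0.8090+1.3143i, 0.3090+2.1266i, 0.3090-2.1266i, -0.8090-1.3143i]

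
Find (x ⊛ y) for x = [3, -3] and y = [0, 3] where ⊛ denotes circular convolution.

(x ⊛ y)[n] = Σ(m=0 to 1) x[m] · y[(n-m) mod 2]

Computing each output sample:
(x ⊛ y)[0] = -9
(x ⊛ y)[1] = 9

x ⊛ y = [-9, 9]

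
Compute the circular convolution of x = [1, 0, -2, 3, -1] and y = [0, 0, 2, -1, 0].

(x ⊛ y)[n] = Σ(m=0 to 4) x[m] · y[(n-m) mod 5]

Computing each output sample:
(x ⊛ y)[0] = 8
(x ⊛ y)[1] = -5
(x ⊛ y)[2] = 3
(x ⊛ y)[3] = -1
(x ⊛ y)[4] = -4

x ⊛ y = [8, -5, 3, -1, -4]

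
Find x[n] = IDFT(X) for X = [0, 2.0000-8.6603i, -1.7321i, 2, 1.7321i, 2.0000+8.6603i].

x[n] = (1/6) Σ(k=0 to 5) X[k] · e^(2πikn/6)

Computing each x[n]:
x[0] = 1
x[1] = 3
x[2] = 2
x[3] = -1
x[4] = -2
x[5] = -3

x = [1, 3, 2, -1, -2, -3]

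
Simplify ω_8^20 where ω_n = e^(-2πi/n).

Since ω_8^8 = 1, powers reduce modulo 8.
20 mod 8 = 4
So ω_8^20 = ω_8^4 = e^(-2πi·4/8)

ω_8^20 = ω_8^4 = -1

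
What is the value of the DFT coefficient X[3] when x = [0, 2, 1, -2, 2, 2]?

X[3] = Σ(n=0 to 5) x[n] · ω_6^(3n) where ω_6 = e^(-2πi/6)
= (0)·ω_6^0 + (2)·ω_6^3 + (1)·ω_6^6 + (-2)·ω_6^9 + (2)·ω_6^12 + (2)·ω_6^15

X[3] = 1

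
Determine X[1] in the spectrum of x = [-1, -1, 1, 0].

X[1] = Σ(n=0 to 3) x[n] · ω_4^(1n) where ω_4 = e^(-2πi/4)
= (-1)·ω_4^0 + (-1)·ω_4^1 + (1)·ω_4^2 + (0)·ω_4^3

X[1] = -2+1i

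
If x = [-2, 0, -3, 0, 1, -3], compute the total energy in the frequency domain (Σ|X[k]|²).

Parseval: Σ|x[n]|² = (1/N)Σ|X[k]|², so Σ|X[k]|² = N·Σ|x[n]|² = 6·23.0000

Σ|X[k]|² = N·Σ|x[n]|² = 6·23.0000 = 138.0000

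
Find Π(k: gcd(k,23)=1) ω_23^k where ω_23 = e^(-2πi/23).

The primitive 23rd roots of unity are ω_23^k for k coprime to 23: k ∈ {1, 2, 3, 4, 5, 6, 7, 8, 9, 10, 11, 12, 13, 14, 15, 16, 17, 18, 19, 20, 21, 22}
Their product equals the constant term of the cyclotomic polynomial Φ_23(x) up to sign.
For n ≥ 3, the product of all primitive nth roots of unity is 1. (For n=1 it is 1; for n=2 it is -1.)

1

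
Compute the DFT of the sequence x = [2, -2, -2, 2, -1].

X[k] = Σ(n=0 to 4) x[n] · ω_5^(nk)
where ω_5 = e^(-2πi/5)

Computing each X[k]:
X[0] = -1
X[1] = 1.0729+3.3022i
X[2] = 4.4271-3.2164i
X[3] = 4.4271+3.2164i
X[4] = 1.0729-3.3022i

X = [-1, 1.0729+3.3022i, 4.4271-3.2164i, 4.4271+3.2164i, 1.0729-3.3022i]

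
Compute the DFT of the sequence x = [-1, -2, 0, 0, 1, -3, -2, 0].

X[k] = Σ(n=0 to 7) x[n] · ω_8^(nk)
where ω_8 = e^(-2πi/8)

Computing each X[k]:
X[0] = -7
X[1] = -1.2929-2.7071i
X[2] = 2+5i
X[3] = -2.7071+1.2929i
X[4] = 3
X[5] = -2.7071-1.2929i
X[6] = 2-5i
X[7] = -1.2929+2.7071i

X = [-7, -1.2929-2.7071i, 2+5i, -2.7071+1.2929i, 3, -2.7071-1.2929i, 2-5i, -1.2929+2.7071i]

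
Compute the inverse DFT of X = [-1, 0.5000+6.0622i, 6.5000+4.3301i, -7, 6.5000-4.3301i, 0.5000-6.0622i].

x[n] = (1/6) Σ(k=0 to 5) X[k] · e^(2πikn/6)

Computing each x[n]:
x[0] = 1
x[1] = -3
x[2] = -3
x[3] = 3
x[4] = -2
x[5] = 3

x = [1, -3, -3, 3, -2, 3]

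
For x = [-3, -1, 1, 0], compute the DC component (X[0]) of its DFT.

X[0] = Σ(n=0 to 3) x[n] · ω_4^0 = Σ x[n]
= (-3) + (-1) + (1) + (0)

X[0] = -3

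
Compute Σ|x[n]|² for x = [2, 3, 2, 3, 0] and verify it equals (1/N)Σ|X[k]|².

Time domain:
Σ|x[n]|² = |2|² + |3|² + |2|² + |3|² + |0|² = 26.0000

Frequency domain:
(1/5)Σ|X[k]|² = (1/5)(|10|² + |-1.1180-2.2654i|² + |1.1180-2.7144i|² + |1.1180+2.7144i|² + |-1.1180+2.2654i|²) = (1/5)·130.0000 = 26.0000

Both sides agree, confirming Parseval's theorem.

Σ|x[n]|² = (1/N)Σ|X[k]|² = 26.0000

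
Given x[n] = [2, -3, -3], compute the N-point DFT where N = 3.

X[k] = Σ(n=0 to 2) x[n] · ω_3^(nk)
where ω_3 = e^(-2πi/3)

Computing each X[k]:
X[0] = -4
X[1] = 5
X[2] = 5

X = [-4, 5, 5]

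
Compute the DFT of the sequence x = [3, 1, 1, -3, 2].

X[k] = Σ(n=0 to 4) x[n] · ω_5^(nk)
where ω_5 = e^(-2πi/5)

Computing each X[k]:
X[0] = 4
X[1] = 5.5451-1.4001i
X[2] = -0.0451+4.3920i
X[3] = -0.0451-4.3920i
X[4] = 5.5451+1.4001i

X = [4, 5.5451-1.4001i, -0.0451+4.3920i, -0.0451-4.3920i, 5.5451+1.4001i]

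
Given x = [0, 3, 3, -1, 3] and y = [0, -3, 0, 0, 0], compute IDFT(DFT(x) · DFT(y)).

(x ⊛ y)[n] = Σ(m=0 to 4) x[m] · y[(n-m) mod 5]

Computing each output sample:
(x ⊛ y)[0] = -9
(x ⊛ y)[1] = 0
(x ⊛ y)[2] = -9
(x ⊛ y)[3] = -9
(x ⊛ y)[4] = 3

x ⊛ y = [-9, 0, -9, -9, 3]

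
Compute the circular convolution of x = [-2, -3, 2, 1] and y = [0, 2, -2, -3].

(x ⊛ y)[n] = Σ(m=0 to 3) x[m] · y[(n-m) mod 4]

Computing each output sample:
(x ⊛ y)[0] = 7
(x ⊛ y)[1] = -12
(x ⊛ y)[2] = -5
(x ⊛ y)[3] = 16

x ⊛ y = [7, -12, -5, 16]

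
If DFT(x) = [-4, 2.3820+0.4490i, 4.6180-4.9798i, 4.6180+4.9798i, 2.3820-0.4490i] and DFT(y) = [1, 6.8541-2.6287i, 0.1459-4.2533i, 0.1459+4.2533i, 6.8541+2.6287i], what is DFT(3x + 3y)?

By linearity: DFT(3x + 3y) = 3·DFT(x) + 3·DFT(y)
= 3·[-4, 2.3820+0.4490i, 4.6180-4.9798i, 4.6180+4.9798i, 2.3820-0.4490i] + 3·[1, 6.8541-2.6287i, 0.1459-4.2533i, 0.1459+4.2533i, 6.8541+2.6287i]

Computing element-wise:
Z[0] = 3·(-4) + 3·(1) = -9
Z[1] = 3·(2.3820+0.4490i) + 3·(6.8541-2.6287i) = 27.7083-6.5391i
Z[2] = 3·(4.6180-4.9798i) + 3·(0.1459-4.2533i) = 14.2917-27.6993i
Z[3] = 3·(4.6180+4.9798i) + 3·(0.1459+4.2533i) = 14.2917+27.6993i
Z[4] = 3·(2.3820-0.4490i) + 3·(6.8541+2.6287i) = 27.7083+6.5391i

DFT(3x + 3y) = 3·X + 3·Y = [-9, 27.7083-6.5391i, 14.2917-27.6993i, 14.2917+27.6993i, 27.7083+6.5391i]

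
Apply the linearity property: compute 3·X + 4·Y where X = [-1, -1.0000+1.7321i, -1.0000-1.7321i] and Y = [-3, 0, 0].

By linearity: DFT(3x + 4y) = 3·DFT(x) + 4·DFT(y)
= 3·[-1, -1.0000+1.7321i, -1.0000-1.7321i] + 4·[-3, 0, 0]

Computing element-wise:
Z[0] = 3·(-1) + 4·(-3) = -15
Z[1] = 3·(-1.0000+1.7321i) + 4·(0) = -3.0000+5.1963i
Z[2] = 3·(-1.0000-1.7321i) + 4·(0) = -3.0000-5.1963i

DFT(3x + 4y) = 3·X + 4·Y = [-15, -3.0000+5.1963i, -3.0000-5.1963i]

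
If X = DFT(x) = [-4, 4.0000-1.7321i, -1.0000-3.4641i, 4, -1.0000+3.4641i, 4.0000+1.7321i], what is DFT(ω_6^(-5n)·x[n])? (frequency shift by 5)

Modulation property: DFT(ω_6^(-5n)·x[n]) = X[(k-5) mod 6], so circularly shift X by 5 positions.

X[k-5] = [4.0000-1.7321i, -1.0000-3.4641i, 4, -1.0000+3.4641i, 4.0000+1.7321i, -4]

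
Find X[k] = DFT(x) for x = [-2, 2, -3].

X[k] = Σ(n=0 to 2) x[n] · ω_3^(nk)
where ω_3 = e^(-2πi/3)

Computing each X[k]:
X[0] = -3
X[1] = -1.5000-4.3301i
X[2] = -1.5000+4.3301i

X = [-3, -1.5000-4.3301i, -1.5000+4.3301i]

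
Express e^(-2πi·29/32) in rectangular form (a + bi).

ω_32^29 = e^(-2πi·29/32)
= cos(-2π·29/32) + i·sin(-2π·29/32)
= cos(-58π/32) + i·sin(-58π/32)

ω_32^29 = cos(-58π/32) + i·sin(-58π/32) = 0.8315+0.5556i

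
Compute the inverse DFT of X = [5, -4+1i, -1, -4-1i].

x[n] = (1/4) Σ(k=0 to 3) X[k] · e^(2πikn/4)

Computing each x[n]:
x[0] = -1
x[1] = 1
x[2] = 3
x[3] = 2

x = [-1, 1, 3, 2]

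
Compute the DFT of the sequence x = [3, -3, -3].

X[k] = Σ(n=0 to 2) x[n] · ω_3^(nk)
where ω_3 = e^(-2πi/3)

Computing each X[k]:
X[0] = -3
X[1] = 6
X[2] = 6

X = [-3, 6, 6]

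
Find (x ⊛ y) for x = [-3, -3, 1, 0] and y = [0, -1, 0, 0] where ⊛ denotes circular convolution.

(x ⊛ y)[n] = Σ(m=0 to 3) x[m] · y[(n-m) mod 4]

Computing each output sample:
(x ⊛ y)[0] = 0
(x ⊛ y)[1] = 3
(x ⊛ y)[2] = 3
(x ⊛ y)[3] = -1

x ⊛ y = [0, 3, 3, -1]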